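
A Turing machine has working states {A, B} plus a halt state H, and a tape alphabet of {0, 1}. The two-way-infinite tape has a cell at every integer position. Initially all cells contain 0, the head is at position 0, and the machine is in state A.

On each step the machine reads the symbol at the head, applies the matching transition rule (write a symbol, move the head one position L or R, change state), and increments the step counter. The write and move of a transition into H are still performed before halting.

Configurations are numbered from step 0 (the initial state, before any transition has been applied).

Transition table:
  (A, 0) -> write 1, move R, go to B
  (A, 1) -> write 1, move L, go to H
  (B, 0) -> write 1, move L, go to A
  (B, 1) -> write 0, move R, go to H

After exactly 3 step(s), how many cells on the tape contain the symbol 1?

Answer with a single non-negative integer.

Answer: 2

Derivation:
Step 1: in state A at pos 0, read 0 -> (A,0)->write 1,move R,goto B. Now: state=B, head=1, tape[-1..2]=0100 (head:   ^)
Step 2: in state B at pos 1, read 0 -> (B,0)->write 1,move L,goto A. Now: state=A, head=0, tape[-1..2]=0110 (head:  ^)
Step 3: in state A at pos 0, read 1 -> (A,1)->write 1,move L,goto H. Now: state=H, head=-1, tape[-2..2]=00110 (head:  ^)
Cells containing 1 after step 3: {0, 1} -> 2 cell(s)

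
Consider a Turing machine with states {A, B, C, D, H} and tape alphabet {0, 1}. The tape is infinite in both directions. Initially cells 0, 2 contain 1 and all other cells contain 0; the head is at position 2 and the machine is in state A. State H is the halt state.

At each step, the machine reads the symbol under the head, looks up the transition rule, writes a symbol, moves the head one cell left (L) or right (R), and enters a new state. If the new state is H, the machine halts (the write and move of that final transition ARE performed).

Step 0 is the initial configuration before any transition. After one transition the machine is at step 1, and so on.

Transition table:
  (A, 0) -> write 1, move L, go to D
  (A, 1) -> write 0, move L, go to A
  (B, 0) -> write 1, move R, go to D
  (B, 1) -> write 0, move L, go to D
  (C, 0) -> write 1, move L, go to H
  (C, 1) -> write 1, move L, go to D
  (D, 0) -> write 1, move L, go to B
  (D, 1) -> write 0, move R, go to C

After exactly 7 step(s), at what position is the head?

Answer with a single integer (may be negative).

Answer: 1

Derivation:
Step 1: in state A at pos 2, read 1 -> (A,1)->write 0,move L,goto A. Now: state=A, head=1, tape[-1..3]=01000 (head:   ^)
Step 2: in state A at pos 1, read 0 -> (A,0)->write 1,move L,goto D. Now: state=D, head=0, tape[-1..3]=01100 (head:  ^)
Step 3: in state D at pos 0, read 1 -> (D,1)->write 0,move R,goto C. Now: state=C, head=1, tape[-1..3]=00100 (head:   ^)
Step 4: in state C at pos 1, read 1 -> (C,1)->write 1,move L,goto D. Now: state=D, head=0, tape[-1..3]=00100 (head:  ^)
Step 5: in state D at pos 0, read 0 -> (D,0)->write 1,move L,goto B. Now: state=B, head=-1, tape[-2..3]=001100 (head:  ^)
Step 6: in state B at pos -1, read 0 -> (B,0)->write 1,move R,goto D. Now: state=D, head=0, tape[-2..3]=011100 (head:   ^)
Step 7: in state D at pos 0, read 1 -> (D,1)->write 0,move R,goto C. Now: state=C, head=1, tape[-2..3]=010100 (head:    ^)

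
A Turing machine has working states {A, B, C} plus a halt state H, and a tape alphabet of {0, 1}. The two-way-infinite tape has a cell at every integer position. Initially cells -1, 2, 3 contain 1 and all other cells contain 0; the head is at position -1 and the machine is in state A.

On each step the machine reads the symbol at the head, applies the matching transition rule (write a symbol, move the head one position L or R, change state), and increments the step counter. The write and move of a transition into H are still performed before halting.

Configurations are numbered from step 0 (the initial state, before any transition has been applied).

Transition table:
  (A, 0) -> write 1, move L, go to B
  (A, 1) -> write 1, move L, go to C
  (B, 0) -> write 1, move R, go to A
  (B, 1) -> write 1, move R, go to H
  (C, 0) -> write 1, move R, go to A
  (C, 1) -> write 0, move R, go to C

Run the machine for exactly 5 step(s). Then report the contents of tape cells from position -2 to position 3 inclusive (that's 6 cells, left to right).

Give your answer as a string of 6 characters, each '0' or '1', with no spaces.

Step 1: in state A at pos -1, read 1 -> (A,1)->write 1,move L,goto C. Now: state=C, head=-2, tape[-3..4]=00100110 (head:  ^)
Step 2: in state C at pos -2, read 0 -> (C,0)->write 1,move R,goto A. Now: state=A, head=-1, tape[-3..4]=01100110 (head:   ^)
Step 3: in state A at pos -1, read 1 -> (A,1)->write 1,move L,goto C. Now: state=C, head=-2, tape[-3..4]=01100110 (head:  ^)
Step 4: in state C at pos -2, read 1 -> (C,1)->write 0,move R,goto C. Now: state=C, head=-1, tape[-3..4]=00100110 (head:   ^)
Step 5: in state C at pos -1, read 1 -> (C,1)->write 0,move R,goto C. Now: state=C, head=0, tape[-3..4]=00000110 (head:    ^)

Answer: 000011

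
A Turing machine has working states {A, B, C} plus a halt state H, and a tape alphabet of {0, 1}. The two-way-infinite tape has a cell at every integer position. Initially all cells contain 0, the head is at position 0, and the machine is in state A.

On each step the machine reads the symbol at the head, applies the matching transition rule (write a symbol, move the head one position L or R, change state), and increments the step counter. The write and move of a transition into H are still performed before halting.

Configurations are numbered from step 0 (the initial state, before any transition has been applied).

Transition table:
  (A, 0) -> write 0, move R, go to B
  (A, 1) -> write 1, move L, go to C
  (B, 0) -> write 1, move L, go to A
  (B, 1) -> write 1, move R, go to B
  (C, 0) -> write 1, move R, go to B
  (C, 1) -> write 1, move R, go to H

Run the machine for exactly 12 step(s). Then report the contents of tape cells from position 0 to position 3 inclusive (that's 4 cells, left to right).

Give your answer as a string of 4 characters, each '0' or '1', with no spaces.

Step 1: in state A at pos 0, read 0 -> (A,0)->write 0,move R,goto B. Now: state=B, head=1, tape[-1..2]=0000 (head:   ^)
Step 2: in state B at pos 1, read 0 -> (B,0)->write 1,move L,goto A. Now: state=A, head=0, tape[-1..2]=0010 (head:  ^)
Step 3: in state A at pos 0, read 0 -> (A,0)->write 0,move R,goto B. Now: state=B, head=1, tape[-1..2]=0010 (head:   ^)
Step 4: in state B at pos 1, read 1 -> (B,1)->write 1,move R,goto B. Now: state=B, head=2, tape[-1..3]=00100 (head:    ^)
Step 5: in state B at pos 2, read 0 -> (B,0)->write 1,move L,goto A. Now: state=A, head=1, tape[-1..3]=00110 (head:   ^)
Step 6: in state A at pos 1, read 1 -> (A,1)->write 1,move L,goto C. Now: state=C, head=0, tape[-1..3]=00110 (head:  ^)
Step 7: in state C at pos 0, read 0 -> (C,0)->write 1,move R,goto B. Now: state=B, head=1, tape[-1..3]=01110 (head:   ^)
Step 8: in state B at pos 1, read 1 -> (B,1)->write 1,move R,goto B. Now: state=B, head=2, tape[-1..3]=01110 (head:    ^)
Step 9: in state B at pos 2, read 1 -> (B,1)->write 1,move R,goto B. Now: state=B, head=3, tape[-1..4]=011100 (head:     ^)
Step 10: in state B at pos 3, read 0 -> (B,0)->write 1,move L,goto A. Now: state=A, head=2, tape[-1..4]=011110 (head:    ^)
Step 11: in state A at pos 2, read 1 -> (A,1)->write 1,move L,goto C. Now: state=C, head=1, tape[-1..4]=011110 (head:   ^)
Step 12: in state C at pos 1, read 1 -> (C,1)->write 1,move R,goto H. Now: state=H, head=2, tape[-1..4]=011110 (head:    ^)

Answer: 1111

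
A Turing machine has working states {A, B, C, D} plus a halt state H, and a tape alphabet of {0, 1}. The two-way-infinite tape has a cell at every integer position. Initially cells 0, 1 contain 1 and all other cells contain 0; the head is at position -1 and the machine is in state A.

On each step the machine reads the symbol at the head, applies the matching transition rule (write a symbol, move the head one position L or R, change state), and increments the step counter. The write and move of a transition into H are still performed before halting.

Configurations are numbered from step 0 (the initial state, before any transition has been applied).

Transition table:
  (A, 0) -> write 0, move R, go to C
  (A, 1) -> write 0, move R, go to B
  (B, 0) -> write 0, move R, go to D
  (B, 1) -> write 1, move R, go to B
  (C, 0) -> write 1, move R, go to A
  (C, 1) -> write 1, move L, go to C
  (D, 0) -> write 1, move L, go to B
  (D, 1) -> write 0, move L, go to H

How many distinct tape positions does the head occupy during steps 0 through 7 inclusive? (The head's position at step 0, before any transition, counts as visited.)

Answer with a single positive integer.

Step 1: in state A at pos -1, read 0 -> (A,0)->write 0,move R,goto C. Now: state=C, head=0, tape[-2..2]=00110 (head:   ^)
Step 2: in state C at pos 0, read 1 -> (C,1)->write 1,move L,goto C. Now: state=C, head=-1, tape[-2..2]=00110 (head:  ^)
Step 3: in state C at pos -1, read 0 -> (C,0)->write 1,move R,goto A. Now: state=A, head=0, tape[-2..2]=01110 (head:   ^)
Step 4: in state A at pos 0, read 1 -> (A,1)->write 0,move R,goto B. Now: state=B, head=1, tape[-2..2]=01010 (head:    ^)
Step 5: in state B at pos 1, read 1 -> (B,1)->write 1,move R,goto B. Now: state=B, head=2, tape[-2..3]=010100 (head:     ^)
Step 6: in state B at pos 2, read 0 -> (B,0)->write 0,move R,goto D. Now: state=D, head=3, tape[-2..4]=0101000 (head:      ^)
Step 7: in state D at pos 3, read 0 -> (D,0)->write 1,move L,goto B. Now: state=B, head=2, tape[-2..4]=0101010 (head:     ^)
Head positions at steps 0..7: starting at -1, distinct positions visited = {-1, 0, 1, 2, 3} -> 5 position(s)

Answer: 5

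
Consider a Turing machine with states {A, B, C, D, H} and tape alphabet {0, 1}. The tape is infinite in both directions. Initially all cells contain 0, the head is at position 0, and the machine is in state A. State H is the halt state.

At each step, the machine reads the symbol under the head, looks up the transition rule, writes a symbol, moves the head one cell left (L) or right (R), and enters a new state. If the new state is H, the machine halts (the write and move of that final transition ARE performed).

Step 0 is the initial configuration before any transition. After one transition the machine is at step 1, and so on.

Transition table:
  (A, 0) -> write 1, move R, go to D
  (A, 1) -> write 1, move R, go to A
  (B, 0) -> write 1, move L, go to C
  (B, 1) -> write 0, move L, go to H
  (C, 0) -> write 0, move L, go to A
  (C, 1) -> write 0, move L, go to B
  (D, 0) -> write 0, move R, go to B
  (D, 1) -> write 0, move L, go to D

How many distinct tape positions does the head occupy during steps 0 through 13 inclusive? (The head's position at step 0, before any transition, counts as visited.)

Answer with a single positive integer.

Answer: 5

Derivation:
Step 1: in state A at pos 0, read 0 -> (A,0)->write 1,move R,goto D. Now: state=D, head=1, tape[-1..2]=0100 (head:   ^)
Step 2: in state D at pos 1, read 0 -> (D,0)->write 0,move R,goto B. Now: state=B, head=2, tape[-1..3]=01000 (head:    ^)
Step 3: in state B at pos 2, read 0 -> (B,0)->write 1,move L,goto C. Now: state=C, head=1, tape[-1..3]=01010 (head:   ^)
Step 4: in state C at pos 1, read 0 -> (C,0)->write 0,move L,goto A. Now: state=A, head=0, tape[-1..3]=01010 (head:  ^)
Step 5: in state A at pos 0, read 1 -> (A,1)->write 1,move R,goto A. Now: state=A, head=1, tape[-1..3]=01010 (head:   ^)
Step 6: in state A at pos 1, read 0 -> (A,0)->write 1,move R,goto D. Now: state=D, head=2, tape[-1..3]=01110 (head:    ^)
Step 7: in state D at pos 2, read 1 -> (D,1)->write 0,move L,goto D. Now: state=D, head=1, tape[-1..3]=01100 (head:   ^)
Step 8: in state D at pos 1, read 1 -> (D,1)->write 0,move L,goto D. Now: state=D, head=0, tape[-1..3]=01000 (head:  ^)
Step 9: in state D at pos 0, read 1 -> (D,1)->write 0,move L,goto D. Now: state=D, head=-1, tape[-2..3]=000000 (head:  ^)
Step 10: in state D at pos -1, read 0 -> (D,0)->write 0,move R,goto B. Now: state=B, head=0, tape[-2..3]=000000 (head:   ^)
Step 11: in state B at pos 0, read 0 -> (B,0)->write 1,move L,goto C. Now: state=C, head=-1, tape[-2..3]=001000 (head:  ^)
Step 12: in state C at pos -1, read 0 -> (C,0)->write 0,move L,goto A. Now: state=A, head=-2, tape[-3..3]=0001000 (head:  ^)
Step 13: in state A at pos -2, read 0 -> (A,0)->write 1,move R,goto D. Now: state=D, head=-1, tape[-3..3]=0101000 (head:   ^)
Head positions at steps 0..13: starting at 0, distinct positions visited = {-2, -1, 0, 1, 2} -> 5 position(s)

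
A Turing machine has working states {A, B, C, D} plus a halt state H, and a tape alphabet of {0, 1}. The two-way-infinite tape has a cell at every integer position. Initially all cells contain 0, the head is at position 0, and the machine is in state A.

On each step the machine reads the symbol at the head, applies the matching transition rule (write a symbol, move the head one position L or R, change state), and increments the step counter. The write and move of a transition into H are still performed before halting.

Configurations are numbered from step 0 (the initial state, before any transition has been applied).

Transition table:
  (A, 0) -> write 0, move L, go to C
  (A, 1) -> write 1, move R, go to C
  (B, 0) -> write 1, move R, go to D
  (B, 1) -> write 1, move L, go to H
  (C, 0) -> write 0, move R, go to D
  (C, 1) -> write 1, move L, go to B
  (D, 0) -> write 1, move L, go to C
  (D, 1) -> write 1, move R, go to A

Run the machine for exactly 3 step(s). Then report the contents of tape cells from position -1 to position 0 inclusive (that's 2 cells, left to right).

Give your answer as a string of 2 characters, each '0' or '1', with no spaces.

Step 1: in state A at pos 0, read 0 -> (A,0)->write 0,move L,goto C. Now: state=C, head=-1, tape[-2..1]=0000 (head:  ^)
Step 2: in state C at pos -1, read 0 -> (C,0)->write 0,move R,goto D. Now: state=D, head=0, tape[-2..1]=0000 (head:   ^)
Step 3: in state D at pos 0, read 0 -> (D,0)->write 1,move L,goto C. Now: state=C, head=-1, tape[-2..1]=0010 (head:  ^)

Answer: 01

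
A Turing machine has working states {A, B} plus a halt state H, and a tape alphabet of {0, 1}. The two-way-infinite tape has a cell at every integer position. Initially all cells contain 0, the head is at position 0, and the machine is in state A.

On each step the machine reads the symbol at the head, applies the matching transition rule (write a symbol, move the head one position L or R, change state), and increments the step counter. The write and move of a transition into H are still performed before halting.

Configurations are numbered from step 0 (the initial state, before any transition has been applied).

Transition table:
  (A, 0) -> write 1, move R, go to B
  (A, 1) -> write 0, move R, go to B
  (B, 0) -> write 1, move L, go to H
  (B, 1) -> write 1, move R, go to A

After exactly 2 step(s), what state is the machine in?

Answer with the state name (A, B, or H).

Step 1: in state A at pos 0, read 0 -> (A,0)->write 1,move R,goto B. Now: state=B, head=1, tape[-1..2]=0100 (head:   ^)
Step 2: in state B at pos 1, read 0 -> (B,0)->write 1,move L,goto H. Now: state=H, head=0, tape[-1..2]=0110 (head:  ^)

Answer: H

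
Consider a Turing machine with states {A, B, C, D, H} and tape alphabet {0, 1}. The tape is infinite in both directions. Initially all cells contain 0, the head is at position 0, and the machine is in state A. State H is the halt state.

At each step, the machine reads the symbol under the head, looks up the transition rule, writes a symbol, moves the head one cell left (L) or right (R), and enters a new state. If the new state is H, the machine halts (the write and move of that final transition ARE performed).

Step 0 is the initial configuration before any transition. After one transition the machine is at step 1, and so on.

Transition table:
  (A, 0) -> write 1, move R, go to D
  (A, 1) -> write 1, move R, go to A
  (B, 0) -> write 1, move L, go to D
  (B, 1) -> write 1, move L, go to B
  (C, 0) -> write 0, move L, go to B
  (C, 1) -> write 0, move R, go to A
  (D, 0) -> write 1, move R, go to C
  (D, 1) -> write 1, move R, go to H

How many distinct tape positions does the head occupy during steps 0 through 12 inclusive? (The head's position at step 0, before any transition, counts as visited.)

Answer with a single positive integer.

Step 1: in state A at pos 0, read 0 -> (A,0)->write 1,move R,goto D. Now: state=D, head=1, tape[-1..2]=0100 (head:   ^)
Step 2: in state D at pos 1, read 0 -> (D,0)->write 1,move R,goto C. Now: state=C, head=2, tape[-1..3]=01100 (head:    ^)
Step 3: in state C at pos 2, read 0 -> (C,0)->write 0,move L,goto B. Now: state=B, head=1, tape[-1..3]=01100 (head:   ^)
Step 4: in state B at pos 1, read 1 -> (B,1)->write 1,move L,goto B. Now: state=B, head=0, tape[-1..3]=01100 (head:  ^)
Step 5: in state B at pos 0, read 1 -> (B,1)->write 1,move L,goto B. Now: state=B, head=-1, tape[-2..3]=001100 (head:  ^)
Step 6: in state B at pos -1, read 0 -> (B,0)->write 1,move L,goto D. Now: state=D, head=-2, tape[-3..3]=0011100 (head:  ^)
Step 7: in state D at pos -2, read 0 -> (D,0)->write 1,move R,goto C. Now: state=C, head=-1, tape[-3..3]=0111100 (head:   ^)
Step 8: in state C at pos -1, read 1 -> (C,1)->write 0,move R,goto A. Now: state=A, head=0, tape[-3..3]=0101100 (head:    ^)
Step 9: in state A at pos 0, read 1 -> (A,1)->write 1,move R,goto A. Now: state=A, head=1, tape[-3..3]=0101100 (head:     ^)
Step 10: in state A at pos 1, read 1 -> (A,1)->write 1,move R,goto A. Now: state=A, head=2, tape[-3..3]=0101100 (head:      ^)
Step 11: in state A at pos 2, read 0 -> (A,0)->write 1,move R,goto D. Now: state=D, head=3, tape[-3..4]=01011100 (head:       ^)
Step 12: in state D at pos 3, read 0 -> (D,0)->write 1,move R,goto C. Now: state=C, head=4, tape[-3..5]=010111100 (head:        ^)
Head positions at steps 0..12: starting at 0, distinct positions visited = {-2, -1, 0, 1, 2, 3, 4} -> 7 position(s)

Answer: 7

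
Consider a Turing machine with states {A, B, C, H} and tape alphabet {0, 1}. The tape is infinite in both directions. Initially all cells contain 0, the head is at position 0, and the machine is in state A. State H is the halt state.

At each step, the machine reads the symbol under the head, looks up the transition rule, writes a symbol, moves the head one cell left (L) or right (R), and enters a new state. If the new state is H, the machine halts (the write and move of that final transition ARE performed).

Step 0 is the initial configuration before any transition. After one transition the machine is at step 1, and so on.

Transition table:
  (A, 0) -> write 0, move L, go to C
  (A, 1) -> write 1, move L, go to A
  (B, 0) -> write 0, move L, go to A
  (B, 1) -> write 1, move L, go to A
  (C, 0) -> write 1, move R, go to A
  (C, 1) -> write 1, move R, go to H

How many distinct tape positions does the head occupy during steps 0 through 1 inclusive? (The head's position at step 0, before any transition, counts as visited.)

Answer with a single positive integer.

Answer: 2

Derivation:
Step 1: in state A at pos 0, read 0 -> (A,0)->write 0,move L,goto C. Now: state=C, head=-1, tape[-2..1]=0000 (head:  ^)
Head positions at steps 0..1: starting at 0, distinct positions visited = {-1, 0} -> 2 position(s)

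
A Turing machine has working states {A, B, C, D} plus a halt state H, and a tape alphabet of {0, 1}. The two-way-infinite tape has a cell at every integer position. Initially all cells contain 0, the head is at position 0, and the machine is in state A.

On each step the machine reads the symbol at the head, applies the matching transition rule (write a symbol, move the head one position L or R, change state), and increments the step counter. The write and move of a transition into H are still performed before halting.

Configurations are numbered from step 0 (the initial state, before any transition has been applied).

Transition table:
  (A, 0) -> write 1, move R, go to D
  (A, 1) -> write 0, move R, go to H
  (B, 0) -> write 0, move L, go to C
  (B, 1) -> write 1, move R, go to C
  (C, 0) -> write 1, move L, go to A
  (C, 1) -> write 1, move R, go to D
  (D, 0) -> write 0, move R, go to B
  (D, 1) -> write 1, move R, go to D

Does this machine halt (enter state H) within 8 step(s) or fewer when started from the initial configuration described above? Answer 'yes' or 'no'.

Step 1: in state A at pos 0, read 0 -> (A,0)->write 1,move R,goto D. Now: state=D, head=1, tape[-1..2]=0100 (head:   ^)
Step 2: in state D at pos 1, read 0 -> (D,0)->write 0,move R,goto B. Now: state=B, head=2, tape[-1..3]=01000 (head:    ^)
Step 3: in state B at pos 2, read 0 -> (B,0)->write 0,move L,goto C. Now: state=C, head=1, tape[-1..3]=01000 (head:   ^)
Step 4: in state C at pos 1, read 0 -> (C,0)->write 1,move L,goto A. Now: state=A, head=0, tape[-1..3]=01100 (head:  ^)
Step 5: in state A at pos 0, read 1 -> (A,1)->write 0,move R,goto H. Now: state=H, head=1, tape[-1..3]=00100 (head:   ^)
State H reached at step 5; 5 <= 8 -> yes

Answer: yes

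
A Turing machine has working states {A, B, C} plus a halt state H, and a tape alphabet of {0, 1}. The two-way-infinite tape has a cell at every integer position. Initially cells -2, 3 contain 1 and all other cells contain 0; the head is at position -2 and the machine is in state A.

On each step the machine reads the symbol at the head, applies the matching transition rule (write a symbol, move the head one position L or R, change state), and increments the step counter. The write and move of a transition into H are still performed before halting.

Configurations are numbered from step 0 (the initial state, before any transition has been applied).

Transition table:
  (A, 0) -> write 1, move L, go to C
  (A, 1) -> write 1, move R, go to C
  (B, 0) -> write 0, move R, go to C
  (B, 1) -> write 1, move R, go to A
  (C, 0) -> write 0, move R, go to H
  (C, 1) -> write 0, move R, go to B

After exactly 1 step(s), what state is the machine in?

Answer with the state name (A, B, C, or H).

Step 1: in state A at pos -2, read 1 -> (A,1)->write 1,move R,goto C. Now: state=C, head=-1, tape[-3..4]=01000010 (head:   ^)

Answer: C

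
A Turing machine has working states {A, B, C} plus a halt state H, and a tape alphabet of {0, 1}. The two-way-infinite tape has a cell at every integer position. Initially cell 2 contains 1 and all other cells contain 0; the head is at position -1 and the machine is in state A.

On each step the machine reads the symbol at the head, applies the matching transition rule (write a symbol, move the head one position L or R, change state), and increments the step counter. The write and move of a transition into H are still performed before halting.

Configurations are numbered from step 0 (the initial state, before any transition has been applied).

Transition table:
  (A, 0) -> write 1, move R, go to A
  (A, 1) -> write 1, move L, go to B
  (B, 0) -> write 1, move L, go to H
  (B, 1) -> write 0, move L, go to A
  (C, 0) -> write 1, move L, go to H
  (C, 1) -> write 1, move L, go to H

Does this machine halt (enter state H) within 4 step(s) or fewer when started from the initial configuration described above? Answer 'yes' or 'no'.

Step 1: in state A at pos -1, read 0 -> (A,0)->write 1,move R,goto A. Now: state=A, head=0, tape[-2..3]=010010 (head:   ^)
Step 2: in state A at pos 0, read 0 -> (A,0)->write 1,move R,goto A. Now: state=A, head=1, tape[-2..3]=011010 (head:    ^)
Step 3: in state A at pos 1, read 0 -> (A,0)->write 1,move R,goto A. Now: state=A, head=2, tape[-2..3]=011110 (head:     ^)
Step 4: in state A at pos 2, read 1 -> (A,1)->write 1,move L,goto B. Now: state=B, head=1, tape[-2..3]=011110 (head:    ^)
After 4 step(s): state = B (not H) -> not halted within 4 -> no

Answer: no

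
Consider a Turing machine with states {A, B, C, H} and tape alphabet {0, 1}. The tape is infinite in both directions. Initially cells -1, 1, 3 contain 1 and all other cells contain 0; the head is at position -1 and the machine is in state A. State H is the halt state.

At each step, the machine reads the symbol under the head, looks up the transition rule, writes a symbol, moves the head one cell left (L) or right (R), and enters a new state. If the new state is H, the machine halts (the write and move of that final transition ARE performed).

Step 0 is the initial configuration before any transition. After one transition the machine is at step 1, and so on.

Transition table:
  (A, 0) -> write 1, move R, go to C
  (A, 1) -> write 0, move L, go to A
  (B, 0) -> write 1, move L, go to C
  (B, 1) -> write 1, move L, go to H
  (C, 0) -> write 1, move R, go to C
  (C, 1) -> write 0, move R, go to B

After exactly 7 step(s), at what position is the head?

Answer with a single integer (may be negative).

Answer: 2

Derivation:
Step 1: in state A at pos -1, read 1 -> (A,1)->write 0,move L,goto A. Now: state=A, head=-2, tape[-3..4]=00001010 (head:  ^)
Step 2: in state A at pos -2, read 0 -> (A,0)->write 1,move R,goto C. Now: state=C, head=-1, tape[-3..4]=01001010 (head:   ^)
Step 3: in state C at pos -1, read 0 -> (C,0)->write 1,move R,goto C. Now: state=C, head=0, tape[-3..4]=01101010 (head:    ^)
Step 4: in state C at pos 0, read 0 -> (C,0)->write 1,move R,goto C. Now: state=C, head=1, tape[-3..4]=01111010 (head:     ^)
Step 5: in state C at pos 1, read 1 -> (C,1)->write 0,move R,goto B. Now: state=B, head=2, tape[-3..4]=01110010 (head:      ^)
Step 6: in state B at pos 2, read 0 -> (B,0)->write 1,move L,goto C. Now: state=C, head=1, tape[-3..4]=01110110 (head:     ^)
Step 7: in state C at pos 1, read 0 -> (C,0)->write 1,move R,goto C. Now: state=C, head=2, tape[-3..4]=01111110 (head:      ^)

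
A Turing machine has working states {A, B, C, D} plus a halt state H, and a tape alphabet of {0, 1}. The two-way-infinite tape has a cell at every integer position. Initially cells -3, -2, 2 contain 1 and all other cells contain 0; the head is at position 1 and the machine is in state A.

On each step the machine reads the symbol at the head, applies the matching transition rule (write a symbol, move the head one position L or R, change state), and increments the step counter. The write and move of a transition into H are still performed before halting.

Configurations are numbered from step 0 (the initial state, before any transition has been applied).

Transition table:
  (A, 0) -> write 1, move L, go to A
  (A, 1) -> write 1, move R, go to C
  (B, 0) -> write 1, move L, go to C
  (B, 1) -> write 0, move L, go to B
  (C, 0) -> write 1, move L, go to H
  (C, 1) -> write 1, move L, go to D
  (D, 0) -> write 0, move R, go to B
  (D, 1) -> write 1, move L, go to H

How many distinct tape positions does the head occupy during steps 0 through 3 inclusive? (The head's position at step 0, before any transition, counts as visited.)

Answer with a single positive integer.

Step 1: in state A at pos 1, read 0 -> (A,0)->write 1,move L,goto A. Now: state=A, head=0, tape[-4..3]=01100110 (head:     ^)
Step 2: in state A at pos 0, read 0 -> (A,0)->write 1,move L,goto A. Now: state=A, head=-1, tape[-4..3]=01101110 (head:    ^)
Step 3: in state A at pos -1, read 0 -> (A,0)->write 1,move L,goto A. Now: state=A, head=-2, tape[-4..3]=01111110 (head:   ^)
Head positions at steps 0..3: starting at 1, distinct positions visited = {-2, -1, 0, 1} -> 4 position(s)

Answer: 4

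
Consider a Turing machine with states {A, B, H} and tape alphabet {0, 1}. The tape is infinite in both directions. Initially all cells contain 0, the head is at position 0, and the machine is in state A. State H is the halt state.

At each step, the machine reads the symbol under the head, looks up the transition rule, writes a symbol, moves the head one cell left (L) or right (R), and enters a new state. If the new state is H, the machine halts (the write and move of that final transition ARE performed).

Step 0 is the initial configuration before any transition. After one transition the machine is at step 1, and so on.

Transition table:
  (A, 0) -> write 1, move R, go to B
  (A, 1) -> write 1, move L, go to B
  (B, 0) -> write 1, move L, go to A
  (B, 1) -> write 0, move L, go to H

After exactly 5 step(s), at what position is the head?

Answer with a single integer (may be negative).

Step 1: in state A at pos 0, read 0 -> (A,0)->write 1,move R,goto B. Now: state=B, head=1, tape[-1..2]=0100 (head:   ^)
Step 2: in state B at pos 1, read 0 -> (B,0)->write 1,move L,goto A. Now: state=A, head=0, tape[-1..2]=0110 (head:  ^)
Step 3: in state A at pos 0, read 1 -> (A,1)->write 1,move L,goto B. Now: state=B, head=-1, tape[-2..2]=00110 (head:  ^)
Step 4: in state B at pos -1, read 0 -> (B,0)->write 1,move L,goto A. Now: state=A, head=-2, tape[-3..2]=001110 (head:  ^)
Step 5: in state A at pos -2, read 0 -> (A,0)->write 1,move R,goto B. Now: state=B, head=-1, tape[-3..2]=011110 (head:   ^)

Answer: -1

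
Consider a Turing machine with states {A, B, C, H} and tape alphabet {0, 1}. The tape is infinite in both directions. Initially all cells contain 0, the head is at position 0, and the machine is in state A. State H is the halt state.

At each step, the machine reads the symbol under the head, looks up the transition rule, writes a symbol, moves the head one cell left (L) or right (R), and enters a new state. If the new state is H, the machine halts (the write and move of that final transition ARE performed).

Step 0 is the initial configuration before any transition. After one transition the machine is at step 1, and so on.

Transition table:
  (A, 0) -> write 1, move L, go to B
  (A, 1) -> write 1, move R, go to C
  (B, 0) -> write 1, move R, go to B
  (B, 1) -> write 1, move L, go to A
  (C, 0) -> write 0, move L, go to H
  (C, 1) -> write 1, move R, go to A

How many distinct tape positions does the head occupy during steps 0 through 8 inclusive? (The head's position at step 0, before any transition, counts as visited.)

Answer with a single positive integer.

Answer: 3

Derivation:
Step 1: in state A at pos 0, read 0 -> (A,0)->write 1,move L,goto B. Now: state=B, head=-1, tape[-2..1]=0010 (head:  ^)
Step 2: in state B at pos -1, read 0 -> (B,0)->write 1,move R,goto B. Now: state=B, head=0, tape[-2..1]=0110 (head:   ^)
Step 3: in state B at pos 0, read 1 -> (B,1)->write 1,move L,goto A. Now: state=A, head=-1, tape[-2..1]=0110 (head:  ^)
Step 4: in state A at pos -1, read 1 -> (A,1)->write 1,move R,goto C. Now: state=C, head=0, tape[-2..1]=0110 (head:   ^)
Step 5: in state C at pos 0, read 1 -> (C,1)->write 1,move R,goto A. Now: state=A, head=1, tape[-2..2]=01100 (head:    ^)
Step 6: in state A at pos 1, read 0 -> (A,0)->write 1,move L,goto B. Now: state=B, head=0, tape[-2..2]=01110 (head:   ^)
Step 7: in state B at pos 0, read 1 -> (B,1)->write 1,move L,goto A. Now: state=A, head=-1, tape[-2..2]=01110 (head:  ^)
Step 8: in state A at pos -1, read 1 -> (A,1)->write 1,move R,goto C. Now: state=C, head=0, tape[-2..2]=01110 (head:   ^)
Head positions at steps 0..8: starting at 0, distinct positions visited = {-1, 0, 1} -> 3 position(s)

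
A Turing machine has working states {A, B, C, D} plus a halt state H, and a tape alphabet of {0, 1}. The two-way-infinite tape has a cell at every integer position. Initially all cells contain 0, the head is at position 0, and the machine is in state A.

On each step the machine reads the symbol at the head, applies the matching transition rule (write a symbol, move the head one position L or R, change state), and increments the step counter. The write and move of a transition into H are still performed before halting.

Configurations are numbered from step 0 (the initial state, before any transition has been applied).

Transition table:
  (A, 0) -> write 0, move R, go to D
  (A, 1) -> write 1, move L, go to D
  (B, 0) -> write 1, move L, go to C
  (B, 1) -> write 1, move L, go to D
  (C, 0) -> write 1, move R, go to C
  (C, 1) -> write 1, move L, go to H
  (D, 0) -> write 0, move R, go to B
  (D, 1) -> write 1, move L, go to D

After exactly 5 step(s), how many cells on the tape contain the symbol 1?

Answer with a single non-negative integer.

Answer: 2

Derivation:
Step 1: in state A at pos 0, read 0 -> (A,0)->write 0,move R,goto D. Now: state=D, head=1, tape[-1..2]=0000 (head:   ^)
Step 2: in state D at pos 1, read 0 -> (D,0)->write 0,move R,goto B. Now: state=B, head=2, tape[-1..3]=00000 (head:    ^)
Step 3: in state B at pos 2, read 0 -> (B,0)->write 1,move L,goto C. Now: state=C, head=1, tape[-1..3]=00010 (head:   ^)
Step 4: in state C at pos 1, read 0 -> (C,0)->write 1,move R,goto C. Now: state=C, head=2, tape[-1..3]=00110 (head:    ^)
Step 5: in state C at pos 2, read 1 -> (C,1)->write 1,move L,goto H. Now: state=H, head=1, tape[-1..3]=00110 (head:   ^)
Cells containing 1 after step 5: {1, 2} -> 2 cell(s)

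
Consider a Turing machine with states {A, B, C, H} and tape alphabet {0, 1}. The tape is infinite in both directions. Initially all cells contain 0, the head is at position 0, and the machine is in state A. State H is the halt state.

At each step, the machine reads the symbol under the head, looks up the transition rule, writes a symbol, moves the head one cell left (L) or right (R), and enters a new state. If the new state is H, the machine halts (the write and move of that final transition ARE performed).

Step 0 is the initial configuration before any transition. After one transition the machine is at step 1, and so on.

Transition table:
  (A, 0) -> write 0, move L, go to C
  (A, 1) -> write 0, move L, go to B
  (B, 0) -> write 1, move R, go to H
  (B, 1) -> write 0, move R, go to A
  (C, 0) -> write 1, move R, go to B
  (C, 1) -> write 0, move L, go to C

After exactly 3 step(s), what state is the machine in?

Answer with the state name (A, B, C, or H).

Answer: H

Derivation:
Step 1: in state A at pos 0, read 0 -> (A,0)->write 0,move L,goto C. Now: state=C, head=-1, tape[-2..1]=0000 (head:  ^)
Step 2: in state C at pos -1, read 0 -> (C,0)->write 1,move R,goto B. Now: state=B, head=0, tape[-2..1]=0100 (head:   ^)
Step 3: in state B at pos 0, read 0 -> (B,0)->write 1,move R,goto H. Now: state=H, head=1, tape[-2..2]=01100 (head:    ^)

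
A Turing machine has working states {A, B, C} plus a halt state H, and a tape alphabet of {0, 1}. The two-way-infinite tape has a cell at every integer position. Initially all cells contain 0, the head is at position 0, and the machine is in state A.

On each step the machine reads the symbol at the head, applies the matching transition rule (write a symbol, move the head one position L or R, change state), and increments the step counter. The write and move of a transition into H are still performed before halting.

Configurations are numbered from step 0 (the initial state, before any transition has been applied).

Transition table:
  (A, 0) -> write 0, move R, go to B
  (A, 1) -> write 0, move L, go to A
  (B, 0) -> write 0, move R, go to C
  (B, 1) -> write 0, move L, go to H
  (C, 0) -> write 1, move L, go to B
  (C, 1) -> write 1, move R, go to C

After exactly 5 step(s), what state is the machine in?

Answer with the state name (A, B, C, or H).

Answer: C

Derivation:
Step 1: in state A at pos 0, read 0 -> (A,0)->write 0,move R,goto B. Now: state=B, head=1, tape[-1..2]=0000 (head:   ^)
Step 2: in state B at pos 1, read 0 -> (B,0)->write 0,move R,goto C. Now: state=C, head=2, tape[-1..3]=00000 (head:    ^)
Step 3: in state C at pos 2, read 0 -> (C,0)->write 1,move L,goto B. Now: state=B, head=1, tape[-1..3]=00010 (head:   ^)
Step 4: in state B at pos 1, read 0 -> (B,0)->write 0,move R,goto C. Now: state=C, head=2, tape[-1..3]=00010 (head:    ^)
Step 5: in state C at pos 2, read 1 -> (C,1)->write 1,move R,goto C. Now: state=C, head=3, tape[-1..4]=000100 (head:     ^)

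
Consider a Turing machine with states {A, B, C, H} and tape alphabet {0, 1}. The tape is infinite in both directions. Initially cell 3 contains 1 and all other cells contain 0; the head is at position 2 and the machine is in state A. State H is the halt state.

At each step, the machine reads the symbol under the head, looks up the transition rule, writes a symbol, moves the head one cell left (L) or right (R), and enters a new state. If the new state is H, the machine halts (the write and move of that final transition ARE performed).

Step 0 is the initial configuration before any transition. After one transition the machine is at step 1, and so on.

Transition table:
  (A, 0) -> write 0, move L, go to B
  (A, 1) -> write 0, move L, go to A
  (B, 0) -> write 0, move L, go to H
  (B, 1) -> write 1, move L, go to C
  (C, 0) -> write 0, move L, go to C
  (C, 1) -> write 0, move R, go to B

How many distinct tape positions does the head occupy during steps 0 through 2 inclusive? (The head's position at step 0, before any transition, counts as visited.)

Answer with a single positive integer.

Answer: 3

Derivation:
Step 1: in state A at pos 2, read 0 -> (A,0)->write 0,move L,goto B. Now: state=B, head=1, tape[0..4]=00010 (head:  ^)
Step 2: in state B at pos 1, read 0 -> (B,0)->write 0,move L,goto H. Now: state=H, head=0, tape[-1..4]=000010 (head:  ^)
Head positions at steps 0..2: starting at 2, distinct positions visited = {0, 1, 2} -> 3 position(s)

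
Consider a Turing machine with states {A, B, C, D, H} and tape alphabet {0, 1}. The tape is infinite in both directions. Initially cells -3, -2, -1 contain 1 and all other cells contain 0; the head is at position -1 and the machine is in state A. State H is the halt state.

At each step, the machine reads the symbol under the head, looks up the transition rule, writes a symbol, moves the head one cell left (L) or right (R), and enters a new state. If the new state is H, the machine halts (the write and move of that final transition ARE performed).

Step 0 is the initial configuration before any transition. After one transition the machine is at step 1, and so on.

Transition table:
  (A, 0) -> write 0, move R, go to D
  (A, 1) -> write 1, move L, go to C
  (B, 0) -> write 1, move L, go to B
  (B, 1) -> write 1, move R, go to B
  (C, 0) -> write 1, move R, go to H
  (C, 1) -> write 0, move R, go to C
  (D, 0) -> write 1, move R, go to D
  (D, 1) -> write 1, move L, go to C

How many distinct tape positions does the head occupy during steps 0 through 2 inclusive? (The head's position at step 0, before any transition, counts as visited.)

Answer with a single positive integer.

Step 1: in state A at pos -1, read 1 -> (A,1)->write 1,move L,goto C. Now: state=C, head=-2, tape[-4..0]=01110 (head:   ^)
Step 2: in state C at pos -2, read 1 -> (C,1)->write 0,move R,goto C. Now: state=C, head=-1, tape[-4..0]=01010 (head:    ^)
Head positions at steps 0..2: starting at -1, distinct positions visited = {-2, -1} -> 2 position(s)

Answer: 2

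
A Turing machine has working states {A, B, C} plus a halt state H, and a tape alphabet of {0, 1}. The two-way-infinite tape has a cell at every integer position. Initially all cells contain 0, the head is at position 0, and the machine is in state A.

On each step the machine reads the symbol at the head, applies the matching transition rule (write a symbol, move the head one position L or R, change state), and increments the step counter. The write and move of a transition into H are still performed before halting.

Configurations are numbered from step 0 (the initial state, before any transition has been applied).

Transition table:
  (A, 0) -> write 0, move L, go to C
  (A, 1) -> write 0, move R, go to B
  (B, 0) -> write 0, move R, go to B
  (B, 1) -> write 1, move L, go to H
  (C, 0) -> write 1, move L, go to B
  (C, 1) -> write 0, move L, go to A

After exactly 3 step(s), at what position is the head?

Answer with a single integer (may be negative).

Step 1: in state A at pos 0, read 0 -> (A,0)->write 0,move L,goto C. Now: state=C, head=-1, tape[-2..1]=0000 (head:  ^)
Step 2: in state C at pos -1, read 0 -> (C,0)->write 1,move L,goto B. Now: state=B, head=-2, tape[-3..1]=00100 (head:  ^)
Step 3: in state B at pos -2, read 0 -> (B,0)->write 0,move R,goto B. Now: state=B, head=-1, tape[-3..1]=00100 (head:   ^)

Answer: -1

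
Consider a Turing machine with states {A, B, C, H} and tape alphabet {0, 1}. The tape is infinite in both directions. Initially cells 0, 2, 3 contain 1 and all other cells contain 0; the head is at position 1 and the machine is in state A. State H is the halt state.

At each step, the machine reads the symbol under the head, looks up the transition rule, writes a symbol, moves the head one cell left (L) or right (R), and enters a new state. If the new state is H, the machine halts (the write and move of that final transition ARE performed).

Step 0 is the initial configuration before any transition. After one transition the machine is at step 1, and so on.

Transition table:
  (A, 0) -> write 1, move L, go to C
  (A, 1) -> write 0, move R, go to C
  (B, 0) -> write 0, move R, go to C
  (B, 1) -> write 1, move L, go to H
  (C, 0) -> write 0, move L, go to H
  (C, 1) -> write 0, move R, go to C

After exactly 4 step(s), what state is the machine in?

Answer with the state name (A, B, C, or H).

Answer: C

Derivation:
Step 1: in state A at pos 1, read 0 -> (A,0)->write 1,move L,goto C. Now: state=C, head=0, tape[-1..4]=011110 (head:  ^)
Step 2: in state C at pos 0, read 1 -> (C,1)->write 0,move R,goto C. Now: state=C, head=1, tape[-1..4]=001110 (head:   ^)
Step 3: in state C at pos 1, read 1 -> (C,1)->write 0,move R,goto C. Now: state=C, head=2, tape[-1..4]=000110 (head:    ^)
Step 4: in state C at pos 2, read 1 -> (C,1)->write 0,move R,goto C. Now: state=C, head=3, tape[-1..4]=000010 (head:     ^)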